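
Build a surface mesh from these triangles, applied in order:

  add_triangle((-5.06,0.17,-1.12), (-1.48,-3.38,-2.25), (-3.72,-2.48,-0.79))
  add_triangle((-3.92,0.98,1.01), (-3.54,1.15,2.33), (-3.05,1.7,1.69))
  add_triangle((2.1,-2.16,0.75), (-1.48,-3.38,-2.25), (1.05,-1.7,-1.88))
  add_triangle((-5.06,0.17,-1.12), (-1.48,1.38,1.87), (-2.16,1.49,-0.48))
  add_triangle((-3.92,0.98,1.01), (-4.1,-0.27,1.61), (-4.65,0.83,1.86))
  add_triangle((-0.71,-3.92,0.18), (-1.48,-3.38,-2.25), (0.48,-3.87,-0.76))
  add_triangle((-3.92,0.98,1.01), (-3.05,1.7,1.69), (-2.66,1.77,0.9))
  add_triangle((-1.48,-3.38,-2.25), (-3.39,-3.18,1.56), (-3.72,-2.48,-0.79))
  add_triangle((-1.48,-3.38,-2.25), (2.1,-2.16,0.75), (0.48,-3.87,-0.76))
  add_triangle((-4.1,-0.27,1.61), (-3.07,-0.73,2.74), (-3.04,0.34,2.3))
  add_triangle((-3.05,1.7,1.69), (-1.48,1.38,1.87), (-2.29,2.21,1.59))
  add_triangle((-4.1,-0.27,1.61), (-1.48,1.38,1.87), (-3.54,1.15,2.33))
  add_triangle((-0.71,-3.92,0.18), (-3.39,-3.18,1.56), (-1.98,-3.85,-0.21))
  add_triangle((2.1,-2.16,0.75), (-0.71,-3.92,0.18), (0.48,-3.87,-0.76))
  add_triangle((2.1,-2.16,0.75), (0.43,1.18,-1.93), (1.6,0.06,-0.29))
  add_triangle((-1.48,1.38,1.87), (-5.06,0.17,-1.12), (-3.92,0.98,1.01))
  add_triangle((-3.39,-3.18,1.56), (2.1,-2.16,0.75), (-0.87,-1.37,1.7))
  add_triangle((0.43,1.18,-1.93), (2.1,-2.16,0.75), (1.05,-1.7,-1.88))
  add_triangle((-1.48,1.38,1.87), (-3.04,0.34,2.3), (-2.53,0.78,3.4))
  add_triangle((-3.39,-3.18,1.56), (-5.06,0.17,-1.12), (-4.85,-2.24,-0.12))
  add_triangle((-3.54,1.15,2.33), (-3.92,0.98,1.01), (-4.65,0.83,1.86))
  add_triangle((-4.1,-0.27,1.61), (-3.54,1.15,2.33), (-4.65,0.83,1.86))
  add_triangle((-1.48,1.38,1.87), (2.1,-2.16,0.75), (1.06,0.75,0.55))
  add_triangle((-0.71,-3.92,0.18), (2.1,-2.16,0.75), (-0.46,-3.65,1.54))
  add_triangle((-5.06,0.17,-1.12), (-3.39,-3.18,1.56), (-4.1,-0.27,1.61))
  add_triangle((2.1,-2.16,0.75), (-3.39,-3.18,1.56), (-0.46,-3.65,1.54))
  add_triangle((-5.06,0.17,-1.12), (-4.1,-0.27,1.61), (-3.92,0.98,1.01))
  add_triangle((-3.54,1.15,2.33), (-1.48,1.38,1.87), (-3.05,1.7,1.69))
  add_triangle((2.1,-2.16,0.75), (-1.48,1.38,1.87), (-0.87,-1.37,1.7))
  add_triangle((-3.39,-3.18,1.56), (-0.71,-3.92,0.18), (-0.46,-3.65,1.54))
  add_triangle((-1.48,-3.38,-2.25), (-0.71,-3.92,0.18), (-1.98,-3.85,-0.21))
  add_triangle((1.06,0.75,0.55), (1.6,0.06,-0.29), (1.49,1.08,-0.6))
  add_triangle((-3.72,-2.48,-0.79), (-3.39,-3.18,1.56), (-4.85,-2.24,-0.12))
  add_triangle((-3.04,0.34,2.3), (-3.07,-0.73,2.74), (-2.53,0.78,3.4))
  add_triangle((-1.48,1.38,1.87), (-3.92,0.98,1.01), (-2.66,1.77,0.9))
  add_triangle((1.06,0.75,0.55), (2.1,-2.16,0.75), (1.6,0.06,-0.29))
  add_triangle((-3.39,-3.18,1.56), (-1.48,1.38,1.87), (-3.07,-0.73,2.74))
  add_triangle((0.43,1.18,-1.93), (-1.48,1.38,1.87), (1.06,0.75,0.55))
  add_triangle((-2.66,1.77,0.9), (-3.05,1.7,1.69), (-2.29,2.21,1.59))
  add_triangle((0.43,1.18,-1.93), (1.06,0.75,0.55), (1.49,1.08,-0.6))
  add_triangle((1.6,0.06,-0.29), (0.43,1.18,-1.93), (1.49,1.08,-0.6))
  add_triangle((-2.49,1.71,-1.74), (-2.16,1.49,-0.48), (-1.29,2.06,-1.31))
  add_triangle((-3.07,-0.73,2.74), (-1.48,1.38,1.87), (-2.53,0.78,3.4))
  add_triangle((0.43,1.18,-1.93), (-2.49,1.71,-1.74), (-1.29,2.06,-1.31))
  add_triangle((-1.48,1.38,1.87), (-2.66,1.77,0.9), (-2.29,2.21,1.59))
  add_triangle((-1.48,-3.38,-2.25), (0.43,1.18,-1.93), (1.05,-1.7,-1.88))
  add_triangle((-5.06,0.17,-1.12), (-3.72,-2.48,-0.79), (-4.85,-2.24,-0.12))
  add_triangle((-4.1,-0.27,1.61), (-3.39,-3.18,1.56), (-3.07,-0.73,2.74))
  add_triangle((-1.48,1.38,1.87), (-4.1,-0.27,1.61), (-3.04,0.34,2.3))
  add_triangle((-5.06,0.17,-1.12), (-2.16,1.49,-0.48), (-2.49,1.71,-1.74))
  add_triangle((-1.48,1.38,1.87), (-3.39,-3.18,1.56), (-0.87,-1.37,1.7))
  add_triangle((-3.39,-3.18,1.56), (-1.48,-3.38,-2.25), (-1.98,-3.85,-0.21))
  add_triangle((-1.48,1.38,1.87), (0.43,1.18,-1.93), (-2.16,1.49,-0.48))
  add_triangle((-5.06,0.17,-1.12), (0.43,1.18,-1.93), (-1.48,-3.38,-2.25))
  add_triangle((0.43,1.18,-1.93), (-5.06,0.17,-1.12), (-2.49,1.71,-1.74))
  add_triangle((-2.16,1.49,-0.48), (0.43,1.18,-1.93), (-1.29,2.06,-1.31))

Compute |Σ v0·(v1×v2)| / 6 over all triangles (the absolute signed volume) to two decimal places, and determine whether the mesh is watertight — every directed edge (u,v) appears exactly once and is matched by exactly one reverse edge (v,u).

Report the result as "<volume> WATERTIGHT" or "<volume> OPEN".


83.33 WATERTIGHT

Per-triangle v0·(v1×v2)/6:
  t1: +4.3199
  t2: +0.7119
  t3: +3.4956
  t4: +2.6291
  t5: +0.4398
  t6: +2.3874
  t7: +0.5213
  t8: +4.4872
  t9: +0.4361
  t10: +0.9654
  t11: +0.4077
  t12: +0.2692
  t13: +1.8960
  t14: +2.0283
  t15: +0.7548
  t16: +0.5343
  t17: +2.4955
  t18: +1.7325
  t19: +0.7254
  t20: +2.0332
  t21: +0.4226
  t22: +0.6976
  t23: +1.5535
  t24: +2.1482
  t25: +6.1988
  t26: +0.0216
  t27: +2.4467
  t28: +0.5433
  t29: +1.8012
  t30: +2.7089
  t31: +1.7963
  t32: +0.2652
  t33: +1.9232
  t34: +0.9131
  t35: -0.9331
  t36: +0.6572
  t37: -0.6318
  t38: +1.3314
  t39: +0.3193
  t40: +0.2026
  t41: +0.4034
  t42: +0.5027
  t43: -0.6238
  t44: +0.8367
  t45: -0.2737
  t46: +2.7815
  t47: +2.0271
  t48: +3.0178
  t49: +0.6411
  t50: +1.4185
  t51: +2.4049
  t52: +2.0383
  t53: +1.4307
  t54: +7.7941
  t55: +1.5801
  t56: -0.3093
Σ = +83.3262 → |volume| = 83.33

Directed edges: 168 total, each appears once with its reverse present → watertight.


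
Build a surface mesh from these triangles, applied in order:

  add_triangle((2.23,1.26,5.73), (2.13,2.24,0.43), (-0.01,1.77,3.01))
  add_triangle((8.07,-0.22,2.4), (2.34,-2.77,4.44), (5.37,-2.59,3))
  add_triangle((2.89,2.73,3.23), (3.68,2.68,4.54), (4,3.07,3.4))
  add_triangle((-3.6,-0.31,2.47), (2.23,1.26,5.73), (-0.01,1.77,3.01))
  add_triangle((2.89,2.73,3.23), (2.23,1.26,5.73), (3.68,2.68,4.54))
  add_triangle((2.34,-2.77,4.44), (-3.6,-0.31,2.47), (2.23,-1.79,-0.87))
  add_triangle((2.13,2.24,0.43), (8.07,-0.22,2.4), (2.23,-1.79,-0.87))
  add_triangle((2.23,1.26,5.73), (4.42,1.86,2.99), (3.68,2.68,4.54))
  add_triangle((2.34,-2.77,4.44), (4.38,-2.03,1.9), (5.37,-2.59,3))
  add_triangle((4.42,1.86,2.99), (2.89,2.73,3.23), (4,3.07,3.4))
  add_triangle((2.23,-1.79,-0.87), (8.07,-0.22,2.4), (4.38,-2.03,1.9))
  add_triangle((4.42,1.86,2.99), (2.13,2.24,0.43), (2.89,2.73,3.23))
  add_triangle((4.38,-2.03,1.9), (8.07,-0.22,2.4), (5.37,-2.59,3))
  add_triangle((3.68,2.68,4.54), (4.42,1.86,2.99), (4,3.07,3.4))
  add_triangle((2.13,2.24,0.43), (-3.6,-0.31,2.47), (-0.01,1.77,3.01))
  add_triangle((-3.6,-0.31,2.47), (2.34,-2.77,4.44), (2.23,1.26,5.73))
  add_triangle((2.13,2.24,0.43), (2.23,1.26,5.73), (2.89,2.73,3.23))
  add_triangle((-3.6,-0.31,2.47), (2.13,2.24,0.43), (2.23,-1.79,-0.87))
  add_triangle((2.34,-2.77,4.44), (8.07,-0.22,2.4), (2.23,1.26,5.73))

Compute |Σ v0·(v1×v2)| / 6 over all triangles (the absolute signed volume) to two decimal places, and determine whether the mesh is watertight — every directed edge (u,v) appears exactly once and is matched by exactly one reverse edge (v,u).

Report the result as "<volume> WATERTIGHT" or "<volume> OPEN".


Per-triangle v0·(v1×v2)/6:
  t1: +4.4976
  t2: +7.1989
  t3: +0.5564
  t4: +5.7895
  t5: +1.0676
  t6: +6.0126
  t7: +5.2122
  t8: +3.0327
  t9: +0.5721
  t10: -0.5284
  t11: +5.3294
  t12: +2.3894
  t13: +1.6419
  t14: +1.5163
  t15: +1.6961
  t16: +16.8178
  t17: -0.4399
  t18: -3.0637
  t19: +25.0937
Σ = +84.3919 → |volume| = 84.39

Directed edges: 57 total; 7 unmatched, e.g. (2.23,-1.79,-0.87)→(2.34,-2.77,4.44) → open.

84.39 OPEN


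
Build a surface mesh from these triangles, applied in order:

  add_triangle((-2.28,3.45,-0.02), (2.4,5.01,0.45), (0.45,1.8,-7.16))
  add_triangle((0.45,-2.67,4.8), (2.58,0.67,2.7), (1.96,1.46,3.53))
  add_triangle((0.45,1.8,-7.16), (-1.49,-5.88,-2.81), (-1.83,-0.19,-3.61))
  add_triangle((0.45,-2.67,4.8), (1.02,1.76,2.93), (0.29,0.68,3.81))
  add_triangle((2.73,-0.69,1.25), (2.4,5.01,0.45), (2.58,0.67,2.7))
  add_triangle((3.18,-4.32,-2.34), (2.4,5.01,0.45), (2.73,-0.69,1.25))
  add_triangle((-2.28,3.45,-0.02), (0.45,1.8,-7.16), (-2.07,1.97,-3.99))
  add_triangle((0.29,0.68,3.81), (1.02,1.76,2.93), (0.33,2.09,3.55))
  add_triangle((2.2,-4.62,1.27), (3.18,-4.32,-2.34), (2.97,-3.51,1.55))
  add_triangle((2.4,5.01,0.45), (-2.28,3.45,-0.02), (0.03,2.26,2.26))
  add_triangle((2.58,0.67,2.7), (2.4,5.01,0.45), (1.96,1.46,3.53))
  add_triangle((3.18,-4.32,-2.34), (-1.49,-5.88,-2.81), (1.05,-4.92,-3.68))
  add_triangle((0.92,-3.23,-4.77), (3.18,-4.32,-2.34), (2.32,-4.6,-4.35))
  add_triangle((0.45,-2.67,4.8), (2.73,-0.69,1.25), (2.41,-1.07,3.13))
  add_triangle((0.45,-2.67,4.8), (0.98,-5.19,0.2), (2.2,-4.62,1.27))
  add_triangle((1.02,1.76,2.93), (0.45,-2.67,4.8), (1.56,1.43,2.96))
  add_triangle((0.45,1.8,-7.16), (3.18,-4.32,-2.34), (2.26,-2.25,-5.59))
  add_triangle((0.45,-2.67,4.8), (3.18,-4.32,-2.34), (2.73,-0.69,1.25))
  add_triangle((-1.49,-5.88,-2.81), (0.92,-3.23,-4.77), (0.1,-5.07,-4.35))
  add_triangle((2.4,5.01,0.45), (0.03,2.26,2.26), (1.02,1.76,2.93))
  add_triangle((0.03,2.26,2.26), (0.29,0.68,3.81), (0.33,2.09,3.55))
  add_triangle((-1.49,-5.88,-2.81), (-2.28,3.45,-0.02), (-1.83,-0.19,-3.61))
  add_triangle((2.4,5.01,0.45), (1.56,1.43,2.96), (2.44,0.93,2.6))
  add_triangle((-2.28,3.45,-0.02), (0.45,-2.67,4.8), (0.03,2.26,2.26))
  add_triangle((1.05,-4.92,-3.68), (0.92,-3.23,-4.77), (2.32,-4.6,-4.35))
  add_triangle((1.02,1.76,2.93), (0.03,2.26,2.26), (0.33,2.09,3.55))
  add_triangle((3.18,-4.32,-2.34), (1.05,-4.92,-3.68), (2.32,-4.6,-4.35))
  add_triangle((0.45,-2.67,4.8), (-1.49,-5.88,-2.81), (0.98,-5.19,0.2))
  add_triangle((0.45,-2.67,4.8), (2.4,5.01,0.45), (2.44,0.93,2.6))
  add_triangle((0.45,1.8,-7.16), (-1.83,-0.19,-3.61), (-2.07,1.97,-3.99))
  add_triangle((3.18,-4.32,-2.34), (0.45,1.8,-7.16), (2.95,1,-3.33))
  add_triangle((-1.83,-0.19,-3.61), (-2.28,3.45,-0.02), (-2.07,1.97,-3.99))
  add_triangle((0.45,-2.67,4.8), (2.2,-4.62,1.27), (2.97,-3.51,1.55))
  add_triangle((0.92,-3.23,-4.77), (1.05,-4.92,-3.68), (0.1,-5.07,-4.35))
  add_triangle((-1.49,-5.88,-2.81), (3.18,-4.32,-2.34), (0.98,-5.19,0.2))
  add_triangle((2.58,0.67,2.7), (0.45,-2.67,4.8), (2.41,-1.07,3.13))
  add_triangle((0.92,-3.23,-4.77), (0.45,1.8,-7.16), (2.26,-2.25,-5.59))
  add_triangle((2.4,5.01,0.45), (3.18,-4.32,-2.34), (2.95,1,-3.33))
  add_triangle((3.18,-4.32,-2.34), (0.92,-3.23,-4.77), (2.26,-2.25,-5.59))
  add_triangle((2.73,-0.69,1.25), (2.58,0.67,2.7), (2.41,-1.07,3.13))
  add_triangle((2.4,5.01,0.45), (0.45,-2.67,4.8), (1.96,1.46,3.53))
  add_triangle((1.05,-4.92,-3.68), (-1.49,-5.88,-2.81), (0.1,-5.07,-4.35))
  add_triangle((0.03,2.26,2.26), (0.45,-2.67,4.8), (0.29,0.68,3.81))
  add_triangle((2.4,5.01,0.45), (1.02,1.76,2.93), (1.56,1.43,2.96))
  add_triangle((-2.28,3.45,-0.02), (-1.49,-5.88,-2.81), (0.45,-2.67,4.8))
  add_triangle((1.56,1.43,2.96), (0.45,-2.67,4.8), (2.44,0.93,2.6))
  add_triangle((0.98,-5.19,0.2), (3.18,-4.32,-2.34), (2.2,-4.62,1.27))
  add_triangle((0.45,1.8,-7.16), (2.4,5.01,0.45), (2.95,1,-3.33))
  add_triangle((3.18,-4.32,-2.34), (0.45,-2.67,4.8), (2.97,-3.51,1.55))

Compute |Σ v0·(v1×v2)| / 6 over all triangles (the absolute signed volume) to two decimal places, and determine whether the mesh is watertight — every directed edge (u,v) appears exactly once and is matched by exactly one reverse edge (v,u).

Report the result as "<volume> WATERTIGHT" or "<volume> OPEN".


252.45 OPEN

Per-triangle v0·(v1×v2)/6:
  t1: +23.9294
  t2: +3.5425
  t3: +13.9839
  t4: +1.8513
  t5: +4.2714
  t6: +10.7392
  t7: +6.9084
  t8: +0.6901
  t9: +4.0331
  t10: +7.0447
  t11: +3.6326
  t12: +4.9464
  t13: +0.3682
  t14: +1.3937
  t15: +5.4453
  t16: +1.6436
  t17: +2.0502
  t18: +11.7650
  t19: +1.0952
  t20: +2.7402
  t21: +0.2018
  t22: +7.9644
  t23: +2.8771
  t24: +5.9096
  t25: +2.4113
  t26: +0.4149
  t27: +2.6618
  t28: +10.7072
  t29: -4.7602
  t30: +5.4130
  t31: +16.6423
  t32: +2.8789
  t33: +4.4357
  t34: +2.0011
  t35: +11.8478
  t36: +2.4283
  t37: +7.3829
  t38: +10.9627
  t39: +5.9006
  t40: +1.5375
  t41: +0.3978
  t42: +2.5343
  t43: +0.2183
  t44: +1.6069
  t45: +16.9394
  t46: +2.9674
  t47: +5.1116
  t48: +16.2837
  t49: -5.5027
Σ = +252.4498 → |volume| = 252.45

Directed edges: 147 total; 3 unmatched, e.g. (0.45,1.8,-7.16)→(-1.49,-5.88,-2.81) → open.


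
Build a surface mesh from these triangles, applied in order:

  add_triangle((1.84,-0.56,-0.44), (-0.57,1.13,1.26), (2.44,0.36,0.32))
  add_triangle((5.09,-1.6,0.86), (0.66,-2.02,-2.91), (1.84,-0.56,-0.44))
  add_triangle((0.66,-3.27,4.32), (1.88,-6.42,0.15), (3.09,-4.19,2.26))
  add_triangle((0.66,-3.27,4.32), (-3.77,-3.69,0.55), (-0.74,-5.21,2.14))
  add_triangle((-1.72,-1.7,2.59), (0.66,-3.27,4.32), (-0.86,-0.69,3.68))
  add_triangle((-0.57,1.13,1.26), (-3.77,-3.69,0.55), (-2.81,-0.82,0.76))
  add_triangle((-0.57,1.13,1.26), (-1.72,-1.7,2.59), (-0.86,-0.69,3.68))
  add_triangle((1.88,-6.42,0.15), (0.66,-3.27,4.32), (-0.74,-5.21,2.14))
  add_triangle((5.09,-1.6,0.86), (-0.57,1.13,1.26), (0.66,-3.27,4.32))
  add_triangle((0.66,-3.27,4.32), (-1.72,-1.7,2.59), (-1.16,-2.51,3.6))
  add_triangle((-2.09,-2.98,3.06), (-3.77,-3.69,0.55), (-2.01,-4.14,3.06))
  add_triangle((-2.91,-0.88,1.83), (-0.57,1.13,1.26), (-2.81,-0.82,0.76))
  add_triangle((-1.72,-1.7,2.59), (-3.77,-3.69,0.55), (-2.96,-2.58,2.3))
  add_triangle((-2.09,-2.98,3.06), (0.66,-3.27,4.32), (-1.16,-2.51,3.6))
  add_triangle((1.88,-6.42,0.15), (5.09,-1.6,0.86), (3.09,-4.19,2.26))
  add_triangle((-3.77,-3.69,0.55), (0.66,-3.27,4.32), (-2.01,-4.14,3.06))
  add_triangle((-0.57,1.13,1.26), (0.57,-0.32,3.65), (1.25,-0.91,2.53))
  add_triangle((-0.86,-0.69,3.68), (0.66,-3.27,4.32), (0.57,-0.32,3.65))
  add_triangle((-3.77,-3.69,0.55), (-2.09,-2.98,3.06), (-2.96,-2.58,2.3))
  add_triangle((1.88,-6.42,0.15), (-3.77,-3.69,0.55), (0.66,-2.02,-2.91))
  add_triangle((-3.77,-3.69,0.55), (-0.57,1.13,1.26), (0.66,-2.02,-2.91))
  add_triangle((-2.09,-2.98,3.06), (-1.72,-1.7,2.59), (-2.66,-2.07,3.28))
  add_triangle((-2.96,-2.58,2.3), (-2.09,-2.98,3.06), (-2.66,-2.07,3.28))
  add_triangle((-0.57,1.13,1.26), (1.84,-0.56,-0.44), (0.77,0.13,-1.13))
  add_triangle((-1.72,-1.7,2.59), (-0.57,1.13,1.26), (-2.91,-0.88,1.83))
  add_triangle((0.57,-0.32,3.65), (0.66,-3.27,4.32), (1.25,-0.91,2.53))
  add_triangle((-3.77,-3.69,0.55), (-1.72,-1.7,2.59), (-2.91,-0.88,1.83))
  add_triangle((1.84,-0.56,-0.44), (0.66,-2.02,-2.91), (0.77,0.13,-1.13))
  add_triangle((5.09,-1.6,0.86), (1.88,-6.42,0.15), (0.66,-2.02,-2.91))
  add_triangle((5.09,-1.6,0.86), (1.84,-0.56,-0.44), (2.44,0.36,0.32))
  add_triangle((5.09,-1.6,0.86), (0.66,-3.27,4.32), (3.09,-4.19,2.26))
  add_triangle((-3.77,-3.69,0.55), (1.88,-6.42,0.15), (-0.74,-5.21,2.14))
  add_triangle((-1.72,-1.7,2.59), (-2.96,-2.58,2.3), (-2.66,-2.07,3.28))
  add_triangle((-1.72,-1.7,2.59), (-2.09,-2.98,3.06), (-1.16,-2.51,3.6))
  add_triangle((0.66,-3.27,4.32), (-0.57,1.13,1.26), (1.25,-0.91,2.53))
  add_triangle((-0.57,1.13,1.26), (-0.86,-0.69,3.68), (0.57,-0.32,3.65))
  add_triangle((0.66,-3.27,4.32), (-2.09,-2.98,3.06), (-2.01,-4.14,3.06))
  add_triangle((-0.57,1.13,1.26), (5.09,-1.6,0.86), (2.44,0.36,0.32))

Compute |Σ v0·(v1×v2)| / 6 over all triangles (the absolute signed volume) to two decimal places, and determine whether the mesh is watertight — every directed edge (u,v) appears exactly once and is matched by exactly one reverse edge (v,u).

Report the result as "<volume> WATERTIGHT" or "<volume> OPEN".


Per-triangle v0·(v1×v2)/6:
  t1: -0.1149
  t2: +1.2017
  t3: +9.1477
  t4: +7.4474
  t5: +2.9254
  t6: -1.0562
  t7: +1.1393
  t8: +9.6450
  t9: +6.9184
  t10: -0.0068
  t11: +2.1368
  t12: +0.6492
  t13: -0.4855
  t14: +1.2131
  t15: +9.0517
  t16: +0.7789
  t17: +0.3241
  t18: +2.5201
  t19: +1.6459
  t20: +15.3142
  t21: +1.0128
  t22: +0.2041
  t23: +0.8693
  t24: +0.4030
  t25: +1.4686
  t26: +1.5098
  t27: +2.9073
  t28: +0.8352
  t29: +14.6835
  t30: +0.7165
  t31: +6.9761
  t32: +9.3507
  t33: -0.2739
  t34: +0.5198
  t35: -1.8473
  t36: +1.2540
  t37: +2.1743
  t38: +1.3711
Σ = +114.5305 → |volume| = 114.53

Directed edges: 114 total; 6 unmatched, e.g. (-3.77,-3.69,0.55)→(-2.81,-0.82,0.76) → open.

114.53 OPEN


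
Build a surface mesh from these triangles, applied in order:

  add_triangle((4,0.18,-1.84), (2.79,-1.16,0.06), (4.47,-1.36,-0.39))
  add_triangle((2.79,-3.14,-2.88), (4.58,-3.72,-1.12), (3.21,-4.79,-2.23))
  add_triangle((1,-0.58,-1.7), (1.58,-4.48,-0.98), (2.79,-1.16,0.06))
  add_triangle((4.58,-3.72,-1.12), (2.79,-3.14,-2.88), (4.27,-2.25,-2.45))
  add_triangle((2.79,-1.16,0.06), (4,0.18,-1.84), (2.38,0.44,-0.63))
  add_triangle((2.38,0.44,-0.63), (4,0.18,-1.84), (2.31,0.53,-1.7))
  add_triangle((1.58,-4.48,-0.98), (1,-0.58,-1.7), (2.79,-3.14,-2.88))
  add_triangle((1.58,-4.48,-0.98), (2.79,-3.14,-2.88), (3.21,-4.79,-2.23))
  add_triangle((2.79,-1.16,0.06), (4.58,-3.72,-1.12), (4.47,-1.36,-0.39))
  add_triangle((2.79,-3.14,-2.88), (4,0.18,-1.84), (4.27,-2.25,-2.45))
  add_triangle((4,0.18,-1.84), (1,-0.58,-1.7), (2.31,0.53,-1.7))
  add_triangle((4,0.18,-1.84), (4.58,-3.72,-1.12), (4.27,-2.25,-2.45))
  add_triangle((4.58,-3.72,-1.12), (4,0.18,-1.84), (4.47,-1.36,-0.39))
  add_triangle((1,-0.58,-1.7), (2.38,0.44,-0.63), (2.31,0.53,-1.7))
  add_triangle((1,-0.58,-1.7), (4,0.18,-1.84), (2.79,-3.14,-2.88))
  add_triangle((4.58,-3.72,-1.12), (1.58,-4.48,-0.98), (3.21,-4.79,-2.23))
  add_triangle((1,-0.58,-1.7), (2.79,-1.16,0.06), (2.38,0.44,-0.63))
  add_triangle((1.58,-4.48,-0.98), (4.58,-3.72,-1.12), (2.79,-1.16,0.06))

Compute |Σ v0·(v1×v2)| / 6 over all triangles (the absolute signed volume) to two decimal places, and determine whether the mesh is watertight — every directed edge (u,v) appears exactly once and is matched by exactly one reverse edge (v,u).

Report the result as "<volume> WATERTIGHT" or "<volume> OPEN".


Per-triangle v0·(v1×v2)/6:
  t1: -0.0298
  t2: +2.6979
  t3: -2.9829
  t4: +2.9814
  t5: +0.6965
  t6: +0.2735
  t7: +0.6738
  t8: +1.0049
  t9: +0.6929
  t10: +1.5418
  t11: +0.6178
  t12: +2.8781
  t13: +3.3341
  t14: -0.3889
  t15: +2.0343
  t16: +2.5370
  t17: -1.1964
  t18: +1.3100
Σ = +18.6760 → |volume| = 18.68

Directed edges: 54 total, each appears once with its reverse present → watertight.

18.68 WATERTIGHT


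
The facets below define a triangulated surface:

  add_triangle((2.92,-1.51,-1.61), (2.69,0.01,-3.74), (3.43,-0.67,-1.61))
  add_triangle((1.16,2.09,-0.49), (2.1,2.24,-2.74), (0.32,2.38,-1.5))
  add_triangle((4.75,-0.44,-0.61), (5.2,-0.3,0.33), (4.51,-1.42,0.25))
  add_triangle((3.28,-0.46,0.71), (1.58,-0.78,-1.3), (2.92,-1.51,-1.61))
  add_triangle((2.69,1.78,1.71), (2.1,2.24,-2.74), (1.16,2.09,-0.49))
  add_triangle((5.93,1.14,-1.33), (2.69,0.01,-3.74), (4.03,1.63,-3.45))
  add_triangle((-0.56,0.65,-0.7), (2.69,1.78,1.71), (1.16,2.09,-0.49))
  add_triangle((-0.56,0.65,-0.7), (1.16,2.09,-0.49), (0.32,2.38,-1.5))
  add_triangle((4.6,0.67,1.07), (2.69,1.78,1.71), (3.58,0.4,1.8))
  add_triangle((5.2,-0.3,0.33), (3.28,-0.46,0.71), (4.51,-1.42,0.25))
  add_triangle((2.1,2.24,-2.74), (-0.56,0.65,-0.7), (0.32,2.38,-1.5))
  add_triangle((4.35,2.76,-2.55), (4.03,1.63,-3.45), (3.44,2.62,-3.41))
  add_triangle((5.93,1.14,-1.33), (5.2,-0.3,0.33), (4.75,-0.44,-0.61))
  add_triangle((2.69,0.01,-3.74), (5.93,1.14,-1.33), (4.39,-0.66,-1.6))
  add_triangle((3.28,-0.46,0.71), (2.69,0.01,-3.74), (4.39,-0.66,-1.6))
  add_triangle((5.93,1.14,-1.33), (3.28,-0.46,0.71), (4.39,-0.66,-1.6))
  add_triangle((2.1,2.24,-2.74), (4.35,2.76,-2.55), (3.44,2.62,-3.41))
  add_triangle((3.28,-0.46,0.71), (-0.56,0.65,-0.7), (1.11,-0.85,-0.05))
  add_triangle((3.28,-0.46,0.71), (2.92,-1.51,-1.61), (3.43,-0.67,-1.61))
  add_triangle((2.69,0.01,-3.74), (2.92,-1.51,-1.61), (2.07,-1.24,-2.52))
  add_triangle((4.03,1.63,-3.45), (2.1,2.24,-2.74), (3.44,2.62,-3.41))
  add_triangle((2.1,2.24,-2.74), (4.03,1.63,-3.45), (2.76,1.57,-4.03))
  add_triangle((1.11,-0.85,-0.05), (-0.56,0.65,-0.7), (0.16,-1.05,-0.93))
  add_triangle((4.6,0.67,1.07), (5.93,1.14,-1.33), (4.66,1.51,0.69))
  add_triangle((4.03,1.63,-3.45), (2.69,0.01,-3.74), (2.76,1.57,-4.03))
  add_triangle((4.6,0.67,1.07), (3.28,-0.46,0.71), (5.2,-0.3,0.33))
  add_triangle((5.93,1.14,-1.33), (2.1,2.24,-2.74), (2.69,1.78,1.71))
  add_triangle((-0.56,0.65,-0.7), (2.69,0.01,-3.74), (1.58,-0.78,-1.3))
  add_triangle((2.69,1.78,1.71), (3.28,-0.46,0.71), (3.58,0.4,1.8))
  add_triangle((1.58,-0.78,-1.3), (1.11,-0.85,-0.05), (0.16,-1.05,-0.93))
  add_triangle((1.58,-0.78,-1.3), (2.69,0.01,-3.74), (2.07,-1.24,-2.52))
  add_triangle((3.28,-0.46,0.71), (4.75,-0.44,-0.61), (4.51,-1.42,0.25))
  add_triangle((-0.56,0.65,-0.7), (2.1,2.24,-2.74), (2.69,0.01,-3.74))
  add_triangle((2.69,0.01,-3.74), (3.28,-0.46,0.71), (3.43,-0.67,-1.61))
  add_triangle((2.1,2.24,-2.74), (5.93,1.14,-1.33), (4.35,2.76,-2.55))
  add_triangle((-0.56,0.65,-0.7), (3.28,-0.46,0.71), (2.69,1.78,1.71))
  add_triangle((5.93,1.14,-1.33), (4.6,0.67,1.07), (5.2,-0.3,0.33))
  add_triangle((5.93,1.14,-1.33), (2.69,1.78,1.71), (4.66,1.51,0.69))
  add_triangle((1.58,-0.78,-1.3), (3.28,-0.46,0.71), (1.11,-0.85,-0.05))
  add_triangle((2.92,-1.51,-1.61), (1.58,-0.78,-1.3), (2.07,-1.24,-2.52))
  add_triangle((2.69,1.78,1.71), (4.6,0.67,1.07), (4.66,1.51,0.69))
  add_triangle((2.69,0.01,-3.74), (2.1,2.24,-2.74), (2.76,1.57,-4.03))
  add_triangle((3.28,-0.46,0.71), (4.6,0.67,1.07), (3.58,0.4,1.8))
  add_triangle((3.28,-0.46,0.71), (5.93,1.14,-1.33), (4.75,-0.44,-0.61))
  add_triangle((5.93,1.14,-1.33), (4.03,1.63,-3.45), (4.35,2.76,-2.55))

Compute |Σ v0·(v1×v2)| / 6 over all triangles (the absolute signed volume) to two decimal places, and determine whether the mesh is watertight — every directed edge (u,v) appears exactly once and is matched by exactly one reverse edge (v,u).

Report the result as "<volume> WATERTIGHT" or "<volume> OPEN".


Per-triangle v0·(v1×v2)/6:
  t1: +1.4040
  t2: +1.0534
  t3: +0.9109
  t4: -0.3034
  t5: +1.9480
  t6: +3.9275
  t7: +0.3576
  t8: +0.1112
  t9: +1.1304
  t10: +0.5129
  t11: +0.5483
  t12: +1.2813
  t13: +1.4162
  t14: +4.3539
  t15: -0.6446
  t16: +2.8121
  t17: +0.4384
  t18: -0.3104
  t19: +1.1836
  t20: +1.1263
  t21: +0.3432
  t22: +1.2701
  t23: -0.1622
  t24: +1.6432
  t25: +1.6451
  t26: +0.5894
  t27: +7.0304
  t28: +0.2588
  t29: -0.6527
  t30: +0.2842
  t31: -0.3755
  t32: -0.7950
  t33: +1.5323
  t34: +0.9445
  t35: -1.4568
  t36: -1.0349
  t37: +2.3827
  t38: +0.7616
  t39: +0.5346
  t40: -0.0602
  t41: +1.1103
  t42: -0.3185
  t43: +0.7003
  t44: -1.4426
  t45: +3.5102
Σ = +41.5002 → |volume| = 41.50

Directed edges: 135 total; 3 unmatched, e.g. (-0.56,0.65,-0.7)→(0.16,-1.05,-0.93) → open.

41.50 OPEN


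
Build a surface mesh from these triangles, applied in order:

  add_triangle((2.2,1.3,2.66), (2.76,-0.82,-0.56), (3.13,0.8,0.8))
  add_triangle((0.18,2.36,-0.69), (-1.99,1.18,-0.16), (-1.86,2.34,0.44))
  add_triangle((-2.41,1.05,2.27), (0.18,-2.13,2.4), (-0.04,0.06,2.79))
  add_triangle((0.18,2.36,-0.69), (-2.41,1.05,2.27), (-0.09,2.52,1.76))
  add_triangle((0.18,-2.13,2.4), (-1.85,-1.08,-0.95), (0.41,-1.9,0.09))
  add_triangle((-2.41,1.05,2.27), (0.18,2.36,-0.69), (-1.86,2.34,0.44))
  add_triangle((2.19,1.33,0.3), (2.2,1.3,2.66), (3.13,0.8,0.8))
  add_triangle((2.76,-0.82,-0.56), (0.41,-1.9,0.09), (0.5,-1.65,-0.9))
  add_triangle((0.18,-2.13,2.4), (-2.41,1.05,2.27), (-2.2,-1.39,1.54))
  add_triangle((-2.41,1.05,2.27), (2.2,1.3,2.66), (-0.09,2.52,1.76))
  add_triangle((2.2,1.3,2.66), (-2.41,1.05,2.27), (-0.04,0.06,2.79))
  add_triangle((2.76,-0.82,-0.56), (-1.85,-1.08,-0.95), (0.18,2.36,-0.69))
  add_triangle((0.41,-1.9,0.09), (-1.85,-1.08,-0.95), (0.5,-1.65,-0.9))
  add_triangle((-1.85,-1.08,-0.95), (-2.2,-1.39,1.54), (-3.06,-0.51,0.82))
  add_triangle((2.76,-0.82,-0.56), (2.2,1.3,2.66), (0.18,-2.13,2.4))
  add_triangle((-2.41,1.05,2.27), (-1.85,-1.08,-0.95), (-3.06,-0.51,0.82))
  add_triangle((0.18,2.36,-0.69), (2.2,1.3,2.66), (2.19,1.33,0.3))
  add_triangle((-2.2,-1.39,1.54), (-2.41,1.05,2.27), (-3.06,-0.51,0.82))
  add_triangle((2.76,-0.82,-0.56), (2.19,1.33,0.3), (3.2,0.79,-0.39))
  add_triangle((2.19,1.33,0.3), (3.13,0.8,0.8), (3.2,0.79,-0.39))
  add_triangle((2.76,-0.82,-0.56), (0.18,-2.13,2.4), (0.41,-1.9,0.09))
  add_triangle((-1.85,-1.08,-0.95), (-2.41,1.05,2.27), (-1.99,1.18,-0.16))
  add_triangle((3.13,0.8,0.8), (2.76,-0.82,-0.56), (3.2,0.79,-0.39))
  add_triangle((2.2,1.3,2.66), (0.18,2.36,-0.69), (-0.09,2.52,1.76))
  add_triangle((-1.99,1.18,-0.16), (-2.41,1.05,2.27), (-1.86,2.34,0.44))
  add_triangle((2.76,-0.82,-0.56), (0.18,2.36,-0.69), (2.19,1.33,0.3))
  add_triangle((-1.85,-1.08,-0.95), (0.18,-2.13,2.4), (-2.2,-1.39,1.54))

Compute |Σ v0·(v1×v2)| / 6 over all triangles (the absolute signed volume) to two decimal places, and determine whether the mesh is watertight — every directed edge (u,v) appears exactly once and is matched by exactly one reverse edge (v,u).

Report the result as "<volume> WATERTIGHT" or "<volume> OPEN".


43.48 OPEN

Per-triangle v0·(v1×v2)/6:
  t1: +1.1823
  t2: +0.7714
  t3: +2.3120
  t4: +2.1594
  t5: +1.6052
  t6: +0.9652
  t7: +0.9428
  t8: +0.7728
  t9: +2.8625
  t10: +3.1957
  t11: +2.4159
  t12: +1.9613
  t13: +0.6909
  t14: +1.1286
  t15: +5.1568
  t16: +0.4312
  t17: +1.9282
  t18: +1.5513
  t19: -0.3598
  t20: +0.4891
  t21: +1.8276
  t22: +1.8797
  t23: +0.9428
  t24: +2.4006
  t25: +1.0850
  t26: +1.4218
  t27: +1.7647
Σ = +43.4848 → |volume| = 43.48

Directed edges: 81 total; 9 unmatched, e.g. (0.18,2.36,-0.69)→(-1.99,1.18,-0.16) → open.


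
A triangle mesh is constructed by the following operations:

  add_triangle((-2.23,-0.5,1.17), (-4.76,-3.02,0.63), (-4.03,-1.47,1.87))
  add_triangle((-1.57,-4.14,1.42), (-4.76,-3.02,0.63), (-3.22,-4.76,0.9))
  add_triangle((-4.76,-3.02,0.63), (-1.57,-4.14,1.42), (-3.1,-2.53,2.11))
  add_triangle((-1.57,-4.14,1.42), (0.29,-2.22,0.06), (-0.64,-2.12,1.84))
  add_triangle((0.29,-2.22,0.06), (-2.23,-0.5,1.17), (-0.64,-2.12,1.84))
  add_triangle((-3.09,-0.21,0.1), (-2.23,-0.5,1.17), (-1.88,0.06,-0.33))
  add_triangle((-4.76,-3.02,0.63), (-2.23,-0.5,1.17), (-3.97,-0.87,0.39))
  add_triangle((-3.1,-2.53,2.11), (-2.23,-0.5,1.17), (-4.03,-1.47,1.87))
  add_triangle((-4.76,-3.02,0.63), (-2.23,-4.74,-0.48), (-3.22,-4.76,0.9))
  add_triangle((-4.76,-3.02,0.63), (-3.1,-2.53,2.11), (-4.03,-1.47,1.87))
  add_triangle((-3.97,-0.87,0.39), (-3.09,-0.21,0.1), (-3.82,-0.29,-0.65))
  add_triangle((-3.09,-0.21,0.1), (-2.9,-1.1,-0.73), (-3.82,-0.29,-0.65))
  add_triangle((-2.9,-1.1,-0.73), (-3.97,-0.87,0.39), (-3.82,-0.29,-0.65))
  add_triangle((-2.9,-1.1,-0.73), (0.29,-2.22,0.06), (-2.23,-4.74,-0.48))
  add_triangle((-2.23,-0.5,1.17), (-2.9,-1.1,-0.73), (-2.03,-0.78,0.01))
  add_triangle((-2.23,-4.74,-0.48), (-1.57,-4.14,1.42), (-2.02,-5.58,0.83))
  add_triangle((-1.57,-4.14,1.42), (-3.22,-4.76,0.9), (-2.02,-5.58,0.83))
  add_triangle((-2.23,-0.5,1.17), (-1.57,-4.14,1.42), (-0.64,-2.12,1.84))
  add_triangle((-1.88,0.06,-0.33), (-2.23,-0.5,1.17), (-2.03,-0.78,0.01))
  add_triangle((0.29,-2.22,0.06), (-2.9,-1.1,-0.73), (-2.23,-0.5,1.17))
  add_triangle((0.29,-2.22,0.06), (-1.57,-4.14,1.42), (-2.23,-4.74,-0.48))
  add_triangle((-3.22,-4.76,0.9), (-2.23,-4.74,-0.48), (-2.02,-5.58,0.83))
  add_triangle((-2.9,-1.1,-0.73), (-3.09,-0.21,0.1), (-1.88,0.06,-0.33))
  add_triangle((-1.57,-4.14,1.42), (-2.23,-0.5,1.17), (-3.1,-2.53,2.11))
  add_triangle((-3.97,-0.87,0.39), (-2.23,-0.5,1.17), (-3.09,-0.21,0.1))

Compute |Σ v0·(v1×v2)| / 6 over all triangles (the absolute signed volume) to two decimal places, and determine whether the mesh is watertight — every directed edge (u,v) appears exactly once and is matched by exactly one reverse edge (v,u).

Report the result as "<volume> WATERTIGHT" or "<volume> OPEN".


16.40 OPEN

Per-triangle v0·(v1×v2)/6:
  t1: +0.2157
  t2: +1.4312
  t3: +3.6977
  t4: +0.9485
  t5: -1.1216
  t6: +0.0360
  t7: +1.2426
  t8: +0.2685
  t9: +2.9208
  t10: +2.0627
  t11: +0.2432
  t12: -0.3468
  t13: +0.6825
  t14: +0.1161
  t15: +0.0955
  t16: -0.4631
  t17: +1.1068
  t18: +1.6797
  t19: -0.3478
  t20: -1.9476
  t21: +1.8539
  t22: +1.7415
  t23: +0.2614
  t24: -0.2741
  t25: +0.2924
Σ = +16.3957 → |volume| = 16.40

Directed edges: 75 total; 7 unmatched, e.g. (-3.97,-0.87,0.39)→(-4.76,-3.02,0.63) → open.


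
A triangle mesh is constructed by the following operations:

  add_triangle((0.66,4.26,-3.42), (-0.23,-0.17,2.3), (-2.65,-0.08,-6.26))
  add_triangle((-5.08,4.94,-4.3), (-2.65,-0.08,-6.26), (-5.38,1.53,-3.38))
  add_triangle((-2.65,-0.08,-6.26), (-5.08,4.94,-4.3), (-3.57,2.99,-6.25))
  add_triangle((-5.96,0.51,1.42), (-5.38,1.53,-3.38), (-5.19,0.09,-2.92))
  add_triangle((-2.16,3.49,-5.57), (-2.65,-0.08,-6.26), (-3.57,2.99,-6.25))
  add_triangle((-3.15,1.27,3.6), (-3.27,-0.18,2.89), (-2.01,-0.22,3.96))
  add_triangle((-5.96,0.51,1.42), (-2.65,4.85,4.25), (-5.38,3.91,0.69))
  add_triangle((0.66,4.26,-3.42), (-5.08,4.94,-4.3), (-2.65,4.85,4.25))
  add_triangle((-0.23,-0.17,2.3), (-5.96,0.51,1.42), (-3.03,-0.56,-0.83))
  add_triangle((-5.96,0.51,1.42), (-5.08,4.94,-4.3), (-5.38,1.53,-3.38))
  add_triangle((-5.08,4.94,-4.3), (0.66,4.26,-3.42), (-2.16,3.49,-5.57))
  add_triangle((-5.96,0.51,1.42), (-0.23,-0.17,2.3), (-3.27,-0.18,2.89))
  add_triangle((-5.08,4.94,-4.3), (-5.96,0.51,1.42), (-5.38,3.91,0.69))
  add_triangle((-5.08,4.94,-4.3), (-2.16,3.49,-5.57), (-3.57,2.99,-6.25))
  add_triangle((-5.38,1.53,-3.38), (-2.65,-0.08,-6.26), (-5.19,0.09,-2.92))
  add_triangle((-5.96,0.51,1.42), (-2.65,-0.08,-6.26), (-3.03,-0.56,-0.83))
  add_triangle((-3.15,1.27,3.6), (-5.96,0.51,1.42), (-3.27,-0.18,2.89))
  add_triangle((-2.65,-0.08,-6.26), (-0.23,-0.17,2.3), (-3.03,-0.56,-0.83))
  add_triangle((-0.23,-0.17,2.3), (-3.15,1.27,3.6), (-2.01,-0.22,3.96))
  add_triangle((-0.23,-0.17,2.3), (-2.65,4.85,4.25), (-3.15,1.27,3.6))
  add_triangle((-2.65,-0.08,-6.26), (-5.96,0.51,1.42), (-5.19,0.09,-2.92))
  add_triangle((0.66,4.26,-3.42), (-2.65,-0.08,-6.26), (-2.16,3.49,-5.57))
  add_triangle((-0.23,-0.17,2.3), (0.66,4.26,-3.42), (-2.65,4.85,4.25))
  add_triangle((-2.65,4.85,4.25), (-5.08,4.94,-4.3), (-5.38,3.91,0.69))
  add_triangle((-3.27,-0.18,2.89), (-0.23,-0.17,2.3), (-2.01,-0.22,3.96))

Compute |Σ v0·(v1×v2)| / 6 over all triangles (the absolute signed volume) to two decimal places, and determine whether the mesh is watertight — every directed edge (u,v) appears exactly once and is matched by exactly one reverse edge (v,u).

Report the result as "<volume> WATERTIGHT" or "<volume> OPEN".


Per-triangle v0·(v1×v2)/6:
  t1: -4.9661
  t2: +15.2303
  t3: +5.6240
  t4: +6.0561
  t5: +4.0679
  t6: +1.7663
  t7: +15.1175
  t8: +34.6046
  t9: +2.1196
  t10: +15.0081
  t11: +10.8478
  t12: -0.6278
  t13: +16.2334
  t14: +5.3235
  t15: +5.9652
  t16: +5.1354
  t17: +3.3993
  t18: -0.1327
  t19: +0.8726
  t20: +4.2129
  t21: -1.1575
  t22: +6.9428
  t23: +4.0473
  t24: +17.3582
  t25: +0.0623
Σ = +173.1112 → |volume| = 173.11

Directed edges: 75 total; 3 unmatched, e.g. (-5.96,0.51,1.42)→(-2.65,4.85,4.25) → open.

173.11 OPEN


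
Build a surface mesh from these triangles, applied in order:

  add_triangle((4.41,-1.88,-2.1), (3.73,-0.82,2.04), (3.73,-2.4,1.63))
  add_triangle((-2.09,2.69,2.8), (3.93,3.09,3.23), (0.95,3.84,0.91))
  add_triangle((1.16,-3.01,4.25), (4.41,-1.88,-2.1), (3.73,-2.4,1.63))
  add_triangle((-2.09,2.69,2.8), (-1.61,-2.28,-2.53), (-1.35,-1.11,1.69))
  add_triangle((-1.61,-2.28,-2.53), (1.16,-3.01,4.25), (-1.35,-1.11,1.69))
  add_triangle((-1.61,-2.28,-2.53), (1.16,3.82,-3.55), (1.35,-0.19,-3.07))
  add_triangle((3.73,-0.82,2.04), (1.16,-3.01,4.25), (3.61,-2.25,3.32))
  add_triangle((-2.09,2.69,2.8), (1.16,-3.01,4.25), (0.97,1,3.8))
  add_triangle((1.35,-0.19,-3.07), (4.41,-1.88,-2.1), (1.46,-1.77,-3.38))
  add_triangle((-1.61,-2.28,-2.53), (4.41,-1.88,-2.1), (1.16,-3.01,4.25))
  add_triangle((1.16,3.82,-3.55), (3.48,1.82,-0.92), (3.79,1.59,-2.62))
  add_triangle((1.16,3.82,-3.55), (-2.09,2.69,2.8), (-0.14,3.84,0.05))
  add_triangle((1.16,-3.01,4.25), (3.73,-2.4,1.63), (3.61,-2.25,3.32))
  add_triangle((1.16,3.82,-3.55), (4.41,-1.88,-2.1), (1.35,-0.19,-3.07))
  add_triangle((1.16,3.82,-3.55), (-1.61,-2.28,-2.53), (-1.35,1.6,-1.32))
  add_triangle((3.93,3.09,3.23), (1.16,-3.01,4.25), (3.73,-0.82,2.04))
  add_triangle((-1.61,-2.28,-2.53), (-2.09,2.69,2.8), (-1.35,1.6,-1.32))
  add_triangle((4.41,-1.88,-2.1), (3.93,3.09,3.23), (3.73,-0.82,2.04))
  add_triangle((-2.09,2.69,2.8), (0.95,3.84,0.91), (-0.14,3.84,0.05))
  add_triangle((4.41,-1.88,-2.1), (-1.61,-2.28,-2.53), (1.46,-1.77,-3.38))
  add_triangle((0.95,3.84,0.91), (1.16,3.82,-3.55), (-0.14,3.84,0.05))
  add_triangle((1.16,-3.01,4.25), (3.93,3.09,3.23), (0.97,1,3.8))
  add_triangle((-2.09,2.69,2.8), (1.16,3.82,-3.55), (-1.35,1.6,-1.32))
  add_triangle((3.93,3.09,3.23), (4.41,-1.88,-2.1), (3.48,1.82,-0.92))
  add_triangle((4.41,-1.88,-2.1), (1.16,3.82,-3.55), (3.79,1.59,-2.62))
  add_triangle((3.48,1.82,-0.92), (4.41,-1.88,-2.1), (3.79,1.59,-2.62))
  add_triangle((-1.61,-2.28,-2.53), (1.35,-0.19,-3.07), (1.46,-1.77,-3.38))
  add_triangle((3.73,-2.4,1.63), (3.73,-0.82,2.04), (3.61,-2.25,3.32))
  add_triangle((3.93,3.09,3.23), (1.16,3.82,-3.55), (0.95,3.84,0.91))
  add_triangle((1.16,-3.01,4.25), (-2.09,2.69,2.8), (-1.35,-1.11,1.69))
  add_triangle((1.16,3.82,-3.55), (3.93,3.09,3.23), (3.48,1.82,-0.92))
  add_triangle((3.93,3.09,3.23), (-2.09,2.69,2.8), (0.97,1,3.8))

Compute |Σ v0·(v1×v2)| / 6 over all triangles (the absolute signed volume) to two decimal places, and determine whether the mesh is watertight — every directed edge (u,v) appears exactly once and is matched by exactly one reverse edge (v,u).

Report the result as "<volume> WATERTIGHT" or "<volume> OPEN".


Per-triangle v0·(v1×v2)/6:
  t1: +4.1997
  t2: +8.7860
  t3: +3.4390
  t4: +4.4692
  t5: +5.2807
  t6: +6.0632
  t7: +0.9688
  t8: +7.2405
  t9: +2.8080
  t10: +16.5656
  t11: +3.7532
  t12: +2.2899
  t13: +2.6214
  t14: +6.8475
  t15: +5.5312
  t16: +10.7380
  t17: +4.5184
  t18: +10.4788
  t19: +3.0252
  t20: +3.0728
  t21: +3.2263
  t22: +8.2264
  t23: +5.8858
  t24: +9.8049
  t25: +4.4777
  t26: +3.7163
  t27: +2.1457
  t28: +1.6929
  t29: +9.3697
  t30: +5.8197
  t31: +9.9025
  t32: +7.8205
Σ = +184.7857 → |volume| = 184.79

Directed edges: 96 total, each appears once with its reverse present → watertight.

184.79 WATERTIGHT


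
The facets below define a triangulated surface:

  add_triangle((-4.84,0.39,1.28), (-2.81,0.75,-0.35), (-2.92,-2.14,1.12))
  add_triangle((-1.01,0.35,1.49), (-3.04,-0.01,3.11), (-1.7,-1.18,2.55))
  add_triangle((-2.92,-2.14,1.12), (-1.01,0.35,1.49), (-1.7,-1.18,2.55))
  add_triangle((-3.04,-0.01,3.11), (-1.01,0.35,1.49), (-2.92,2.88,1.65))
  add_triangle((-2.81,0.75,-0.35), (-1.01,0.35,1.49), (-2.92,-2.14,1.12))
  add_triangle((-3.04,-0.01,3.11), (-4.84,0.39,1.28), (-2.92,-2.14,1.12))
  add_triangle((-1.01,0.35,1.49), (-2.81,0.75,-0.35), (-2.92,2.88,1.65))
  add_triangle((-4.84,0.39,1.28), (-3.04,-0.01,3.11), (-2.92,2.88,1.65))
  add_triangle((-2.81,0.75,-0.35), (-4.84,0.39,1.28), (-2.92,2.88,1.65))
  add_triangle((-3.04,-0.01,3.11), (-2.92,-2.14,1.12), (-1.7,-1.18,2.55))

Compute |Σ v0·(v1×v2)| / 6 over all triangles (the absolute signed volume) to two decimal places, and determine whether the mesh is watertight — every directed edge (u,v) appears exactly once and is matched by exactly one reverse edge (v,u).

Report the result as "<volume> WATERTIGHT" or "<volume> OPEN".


12.66 WATERTIGHT

Per-triangle v0·(v1×v2)/6:
  t1: +1.9477
  t2: +0.4169
  t3: -0.9716
  t4: +0.9081
  t5: -2.2651
  t6: +4.3470
  t7: -1.5138
  t8: +5.1002
  t9: +2.7028
  t10: +1.9863
Σ = +12.6586 → |volume| = 12.66

Directed edges: 30 total, each appears once with its reverse present → watertight.


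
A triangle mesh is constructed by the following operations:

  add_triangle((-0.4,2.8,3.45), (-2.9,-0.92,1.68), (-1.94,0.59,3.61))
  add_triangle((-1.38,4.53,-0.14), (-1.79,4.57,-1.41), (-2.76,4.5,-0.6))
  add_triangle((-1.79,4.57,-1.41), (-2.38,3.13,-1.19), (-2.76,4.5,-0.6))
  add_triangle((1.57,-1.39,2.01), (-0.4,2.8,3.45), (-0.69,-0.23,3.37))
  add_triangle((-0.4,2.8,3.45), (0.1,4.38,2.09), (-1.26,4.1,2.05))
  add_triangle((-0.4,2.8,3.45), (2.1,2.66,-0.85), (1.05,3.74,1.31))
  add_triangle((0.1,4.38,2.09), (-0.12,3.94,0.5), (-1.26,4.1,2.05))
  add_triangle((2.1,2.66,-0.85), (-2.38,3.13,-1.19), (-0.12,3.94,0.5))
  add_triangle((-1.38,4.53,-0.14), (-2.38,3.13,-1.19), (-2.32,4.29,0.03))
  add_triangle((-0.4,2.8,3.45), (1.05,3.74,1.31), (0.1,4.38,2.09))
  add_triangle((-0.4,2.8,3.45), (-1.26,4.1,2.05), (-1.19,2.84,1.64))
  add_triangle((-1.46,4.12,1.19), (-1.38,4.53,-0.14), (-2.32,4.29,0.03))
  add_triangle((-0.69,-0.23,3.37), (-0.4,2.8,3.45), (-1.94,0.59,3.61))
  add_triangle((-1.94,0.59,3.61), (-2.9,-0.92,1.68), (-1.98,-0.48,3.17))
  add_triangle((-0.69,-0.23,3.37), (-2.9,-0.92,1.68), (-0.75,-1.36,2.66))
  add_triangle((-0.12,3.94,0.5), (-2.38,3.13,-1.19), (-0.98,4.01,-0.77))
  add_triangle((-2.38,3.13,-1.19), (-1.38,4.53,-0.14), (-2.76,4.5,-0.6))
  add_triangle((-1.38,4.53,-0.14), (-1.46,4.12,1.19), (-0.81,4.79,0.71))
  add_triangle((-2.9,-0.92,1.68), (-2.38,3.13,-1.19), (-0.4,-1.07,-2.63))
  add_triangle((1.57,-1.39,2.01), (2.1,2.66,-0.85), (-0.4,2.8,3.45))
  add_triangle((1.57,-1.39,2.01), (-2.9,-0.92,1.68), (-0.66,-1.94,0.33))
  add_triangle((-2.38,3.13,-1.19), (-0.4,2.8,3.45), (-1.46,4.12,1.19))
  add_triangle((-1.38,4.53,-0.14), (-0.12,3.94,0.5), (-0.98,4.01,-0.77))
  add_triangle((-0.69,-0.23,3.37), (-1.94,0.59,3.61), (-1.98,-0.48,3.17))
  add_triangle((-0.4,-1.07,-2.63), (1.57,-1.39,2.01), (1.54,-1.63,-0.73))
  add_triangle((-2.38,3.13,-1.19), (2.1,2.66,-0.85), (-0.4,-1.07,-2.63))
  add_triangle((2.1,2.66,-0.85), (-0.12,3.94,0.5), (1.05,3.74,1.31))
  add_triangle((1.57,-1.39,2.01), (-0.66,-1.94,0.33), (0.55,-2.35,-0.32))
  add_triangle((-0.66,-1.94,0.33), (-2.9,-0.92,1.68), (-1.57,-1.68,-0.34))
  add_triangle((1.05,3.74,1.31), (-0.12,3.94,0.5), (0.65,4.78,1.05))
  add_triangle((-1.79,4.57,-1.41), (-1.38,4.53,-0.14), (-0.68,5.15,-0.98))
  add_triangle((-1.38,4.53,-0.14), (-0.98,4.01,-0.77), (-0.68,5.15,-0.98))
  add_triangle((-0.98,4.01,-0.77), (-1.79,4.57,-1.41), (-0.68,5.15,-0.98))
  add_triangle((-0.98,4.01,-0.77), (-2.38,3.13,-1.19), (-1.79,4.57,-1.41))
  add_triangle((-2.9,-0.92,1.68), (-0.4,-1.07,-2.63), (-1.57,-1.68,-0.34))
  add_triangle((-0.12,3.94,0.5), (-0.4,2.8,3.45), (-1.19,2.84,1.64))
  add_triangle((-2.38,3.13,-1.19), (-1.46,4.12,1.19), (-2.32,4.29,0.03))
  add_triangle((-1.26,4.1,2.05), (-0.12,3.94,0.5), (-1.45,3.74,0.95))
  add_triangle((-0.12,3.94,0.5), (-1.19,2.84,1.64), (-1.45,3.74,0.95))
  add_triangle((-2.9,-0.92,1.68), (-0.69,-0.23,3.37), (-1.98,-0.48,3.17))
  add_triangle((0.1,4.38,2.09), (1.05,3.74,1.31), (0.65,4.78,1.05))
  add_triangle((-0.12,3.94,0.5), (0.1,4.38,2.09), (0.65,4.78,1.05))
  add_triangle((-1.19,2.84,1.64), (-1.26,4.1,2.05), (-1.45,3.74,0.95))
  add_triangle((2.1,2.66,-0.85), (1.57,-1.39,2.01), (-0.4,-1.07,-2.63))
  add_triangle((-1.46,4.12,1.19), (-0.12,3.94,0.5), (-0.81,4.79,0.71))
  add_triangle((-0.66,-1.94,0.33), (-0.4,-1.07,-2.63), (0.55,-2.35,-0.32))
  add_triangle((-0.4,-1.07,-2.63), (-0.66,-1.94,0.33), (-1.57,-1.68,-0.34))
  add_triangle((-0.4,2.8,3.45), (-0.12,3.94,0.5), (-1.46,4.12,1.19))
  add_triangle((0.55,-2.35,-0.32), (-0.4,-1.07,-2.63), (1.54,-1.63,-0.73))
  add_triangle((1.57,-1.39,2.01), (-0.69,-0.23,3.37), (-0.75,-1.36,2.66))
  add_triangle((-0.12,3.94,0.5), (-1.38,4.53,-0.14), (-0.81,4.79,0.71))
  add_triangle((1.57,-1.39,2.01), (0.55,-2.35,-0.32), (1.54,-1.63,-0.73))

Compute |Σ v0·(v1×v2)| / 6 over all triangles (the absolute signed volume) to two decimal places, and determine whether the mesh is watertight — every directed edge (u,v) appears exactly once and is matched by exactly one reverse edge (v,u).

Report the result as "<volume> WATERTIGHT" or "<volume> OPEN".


Per-triangle v0·(v1×v2)/6:
  t1: +1.6420
  t2: +1.1922
  t3: +0.8634
  t4: +3.5940
  t5: +2.0571
  t6: +0.7655
  t7: +1.3780
  t8: +4.0549
  t9: +1.0113
  t10: +1.3278
  t11: +0.5136
  t12: +0.9825
  t13: +2.1913
  t14: +1.0006
  t15: +1.5989
  t16: -1.0245
  t17: -0.6502
  t18: +0.7784
  t19: +6.5446
  t20: +6.9500
  t21: +2.4898
  t22: +1.4533
  t23: +0.6403
  t24: +0.8031
  t25: -0.8590
  t26: +6.4289
  t27: +2.1041
  t28: +1.2493
  t29: +1.0153
  t30: -0.0975
  t31: +1.0980
  t32: -0.2839
  t33: -0.2019
  t34: -0.3098
  t35: +1.0652
  t36: -1.9781
  t37: -0.0949
  t38: +0.9878
  t39: -0.7782
  t40: +0.2235
  t41: +0.6793
  t42: +0.7335
  t43: +0.2446
  t44: +3.8231
  t45: +0.2014
  t46: +1.2353
  t47: +0.9005
  t48: +2.5741
  t49: +1.2567
  t50: +1.4561
  t51: +0.3951
  t52: +1.2456
Σ = +66.4723 → |volume| = 66.47

Directed edges: 156 total; 6 unmatched, e.g. (-0.4,2.8,3.45)→(-2.9,-0.92,1.68) → open.

66.47 OPEN
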